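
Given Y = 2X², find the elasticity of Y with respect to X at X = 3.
Elasticity = 2

Elasticity = (dY/dX) · (X/Y)

dY/dX = 4·X
At X = 3: dY/dX = 12, Y = 18

Elasticity = 12 · (3 / 18) = 2

Interpretation: for a small percentage change in X, the percentage change in Y is approximately 2.00 times as large.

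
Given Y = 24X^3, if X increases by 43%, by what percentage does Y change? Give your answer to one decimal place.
192.4%

For Y = 24X^3:
If X → X(1 + 0.43)
Then Y → Y · (1 + 0.43)^3
     ≈ Y · 2.9242

Percentage change = ((1 + 0.43)^3 − 1) × 100% ≈ 192.4%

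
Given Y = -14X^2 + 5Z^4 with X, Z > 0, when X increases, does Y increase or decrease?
Y decreases

Taking the partial derivative:
∂Y/∂X = -28X

∂Y/∂X = -28X < 0 (assuming positive values)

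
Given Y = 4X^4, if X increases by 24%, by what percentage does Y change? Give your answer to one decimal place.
136.4%

For Y = 4X^4:
If X → X(1 + 0.24)
Then Y → Y · (1 + 0.24)^4
     ≈ Y · 2.3642

Percentage change = ((1 + 0.24)^4 − 1) × 100% ≈ 136.4%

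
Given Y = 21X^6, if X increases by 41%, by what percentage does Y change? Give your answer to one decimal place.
685.8%

For Y = 21X^6:
If X → X(1 + 0.41)
Then Y → Y · (1 + 0.41)^6
     ≈ Y · 7.8580

Percentage change = ((1 + 0.41)^6 − 1) × 100% ≈ 685.8%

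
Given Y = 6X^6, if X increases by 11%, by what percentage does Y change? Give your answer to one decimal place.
87.0%

For Y = 6X^6:
If X → X(1 + 0.11)
Then Y → Y · (1 + 0.11)^6
     ≈ Y · 1.8704

Percentage change = ((1 + 0.11)^6 − 1) × 100% ≈ 87.0%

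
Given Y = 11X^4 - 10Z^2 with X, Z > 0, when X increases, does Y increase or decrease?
Y increases

Taking the partial derivative:
∂Y/∂X = 44X^3

∂Y/∂X = 44X^3 > 0 (assuming positive values)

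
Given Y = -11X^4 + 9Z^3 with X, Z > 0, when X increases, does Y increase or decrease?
Y decreases

Taking the partial derivative:
∂Y/∂X = -44X^3

∂Y/∂X = -44X^3 < 0 (assuming positive values)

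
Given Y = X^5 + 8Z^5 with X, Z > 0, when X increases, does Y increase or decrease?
Y increases

Taking the partial derivative:
∂Y/∂X = 5X^4

∂Y/∂X = 5X^4 > 0 (assuming positive values)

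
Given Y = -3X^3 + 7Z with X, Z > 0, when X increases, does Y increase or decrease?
Y decreases

Taking the partial derivative:
∂Y/∂X = -9X^2

∂Y/∂X = -9X^2 < 0 (assuming positive values)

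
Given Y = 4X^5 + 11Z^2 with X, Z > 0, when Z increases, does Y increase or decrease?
Y increases

Taking the partial derivative:
∂Y/∂Z = 22Z

∂Y/∂Z = 22Z > 0 (assuming positive values)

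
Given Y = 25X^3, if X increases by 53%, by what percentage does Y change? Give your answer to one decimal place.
258.2%

For Y = 25X^3:
If X → X(1 + 0.53)
Then Y → Y · (1 + 0.53)^3
     ≈ Y · 3.5816

Percentage change = ((1 + 0.53)^3 − 1) × 100% ≈ 258.2%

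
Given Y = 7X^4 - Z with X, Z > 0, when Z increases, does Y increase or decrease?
Y decreases

Taking the partial derivative:
∂Y/∂Z = -1

∂Y/∂Z = -1 < 0 (assuming positive values)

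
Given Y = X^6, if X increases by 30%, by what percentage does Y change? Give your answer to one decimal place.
382.7%

For Y = X^6:
If X → X(1 + 0.3)
Then Y → Y · (1 + 0.3)^6
     ≈ Y · 4.8268

Percentage change = ((1 + 0.3)^6 − 1) × 100% ≈ 382.7%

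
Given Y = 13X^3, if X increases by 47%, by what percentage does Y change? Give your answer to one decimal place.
217.7%

For Y = 13X^3:
If X → X(1 + 0.47)
Then Y → Y · (1 + 0.47)^3
     ≈ Y · 3.1765

Percentage change = ((1 + 0.47)^3 − 1) × 100% ≈ 217.7%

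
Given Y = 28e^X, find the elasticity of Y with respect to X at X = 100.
Elasticity = 100

Elasticity = (dY/dX) · (X/Y)

dY/dX = 28·e^X
At X = 100: dY/dX = 28·e^100, Y = 28·e^100

Elasticity = (28·e^100) · (100 / (28·e^100)) = 100

Interpretation: for a small percentage change in X, the percentage change in Y is approximately 100.00 times as large.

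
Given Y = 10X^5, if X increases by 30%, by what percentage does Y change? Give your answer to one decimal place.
271.3%

For Y = 10X^5:
If X → X(1 + 0.3)
Then Y → Y · (1 + 0.3)^5
     ≈ Y · 3.7129

Percentage change = ((1 + 0.3)^5 − 1) × 100% ≈ 271.3%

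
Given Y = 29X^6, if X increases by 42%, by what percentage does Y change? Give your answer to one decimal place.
719.8%

For Y = 29X^6:
If X → X(1 + 0.42)
Then Y → Y · (1 + 0.42)^6
     ≈ Y · 8.1984

Percentage change = ((1 + 0.42)^6 − 1) × 100% ≈ 719.8%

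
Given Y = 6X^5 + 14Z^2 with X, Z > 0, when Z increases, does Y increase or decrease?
Y increases

Taking the partial derivative:
∂Y/∂Z = 28Z

∂Y/∂Z = 28Z > 0 (assuming positive values)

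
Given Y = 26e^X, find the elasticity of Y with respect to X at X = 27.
Elasticity = 27

Elasticity = (dY/dX) · (X/Y)

dY/dX = 26·e^X
At X = 27: dY/dX = 26·e^27, Y = 26·e^27

Elasticity = (26·e^27) · (27 / (26·e^27)) = 27

Interpretation: for a small percentage change in X, the percentage change in Y is approximately 27.00 times as large.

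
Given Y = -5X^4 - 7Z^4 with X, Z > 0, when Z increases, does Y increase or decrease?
Y decreases

Taking the partial derivative:
∂Y/∂Z = -28Z^3

∂Y/∂Z = -28Z^3 < 0 (assuming positive values)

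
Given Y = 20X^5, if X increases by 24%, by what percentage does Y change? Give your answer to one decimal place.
193.2%

For Y = 20X^5:
If X → X(1 + 0.24)
Then Y → Y · (1 + 0.24)^5
     ≈ Y · 2.9316

Percentage change = ((1 + 0.24)^5 − 1) × 100% ≈ 193.2%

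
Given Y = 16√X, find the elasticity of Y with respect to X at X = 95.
Elasticity = 1/2

Elasticity = (dY/dX) · (X/Y)

dY/dX = 8/√X
At X = 95: dY/dX = 8·√95/95, Y = 16·√95

Elasticity = (8·√95/95) · (95 / (16·√95)) = 1/2

Interpretation: for a small percentage change in X, the percentage change in Y is approximately 0.50 times as large.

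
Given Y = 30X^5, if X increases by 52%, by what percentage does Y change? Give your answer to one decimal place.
711.4%

For Y = 30X^5:
If X → X(1 + 0.52)
Then Y → Y · (1 + 0.52)^5
     ≈ Y · 8.1137

Percentage change = ((1 + 0.52)^5 − 1) × 100% ≈ 711.4%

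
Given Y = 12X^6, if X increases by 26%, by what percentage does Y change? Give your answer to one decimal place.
300.2%

For Y = 12X^6:
If X → X(1 + 0.26)
Then Y → Y · (1 + 0.26)^6
     ≈ Y · 4.0015

Percentage change = ((1 + 0.26)^6 − 1) × 100% ≈ 300.2%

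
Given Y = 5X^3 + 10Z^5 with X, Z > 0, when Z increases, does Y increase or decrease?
Y increases

Taking the partial derivative:
∂Y/∂Z = 50Z^4

∂Y/∂Z = 50Z^4 > 0 (assuming positive values)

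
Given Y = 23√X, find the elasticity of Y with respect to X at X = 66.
Elasticity = 1/2

Elasticity = (dY/dX) · (X/Y)

dY/dX = 23/(2·√X)
At X = 66: dY/dX = 23·√66/132, Y = 23·√66

Elasticity = (23·√66/132) · (66 / (23·√66)) = 1/2

Interpretation: for a small percentage change in X, the percentage change in Y is approximately 0.50 times as large.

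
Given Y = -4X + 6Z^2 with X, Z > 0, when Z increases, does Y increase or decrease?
Y increases

Taking the partial derivative:
∂Y/∂Z = 12Z

∂Y/∂Z = 12Z > 0 (assuming positive values)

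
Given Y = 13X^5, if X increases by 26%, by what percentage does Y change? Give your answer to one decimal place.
217.6%

For Y = 13X^5:
If X → X(1 + 0.26)
Then Y → Y · (1 + 0.26)^5
     ≈ Y · 3.1758

Percentage change = ((1 + 0.26)^5 − 1) × 100% ≈ 217.6%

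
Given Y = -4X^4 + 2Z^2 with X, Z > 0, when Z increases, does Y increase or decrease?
Y increases

Taking the partial derivative:
∂Y/∂Z = 4Z

∂Y/∂Z = 4Z > 0 (assuming positive values)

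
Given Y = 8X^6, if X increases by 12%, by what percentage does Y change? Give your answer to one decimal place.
97.4%

For Y = 8X^6:
If X → X(1 + 0.12)
Then Y → Y · (1 + 0.12)^6
     ≈ Y · 1.9738

Percentage change = ((1 + 0.12)^6 − 1) × 100% ≈ 97.4%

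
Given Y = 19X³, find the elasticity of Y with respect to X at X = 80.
Elasticity = 3

Elasticity = (dY/dX) · (X/Y)

dY/dX = 57·X²
At X = 80: dY/dX = 364800, Y = 9728000

Elasticity = 364800 · (80 / 9728000) = 3

Interpretation: for a small percentage change in X, the percentage change in Y is approximately 3.00 times as large.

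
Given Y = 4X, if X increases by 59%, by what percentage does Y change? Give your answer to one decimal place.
59.0%

For Y = 4X:
If X → X(1 + 0.59)
Then Y → Y · (1 + 0.59)^1
     = Y · 1.5900

Percentage change = ((1 + 0.59)^1 − 1) × 100% = 59.0%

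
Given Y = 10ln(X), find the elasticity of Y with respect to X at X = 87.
Elasticity = 1/ln(87) ≈ 0.2239

Elasticity = (dY/dX) · (X/Y)

dY/dX = 10/X
At X = 87: dY/dX = 10/87, Y = 10·ln(87)

Elasticity = (10/87) · (87 / (10·ln(87))) = 1/ln(87) ≈ 0.2239

Interpretation: for a small percentage change in X, the percentage change in Y is approximately 0.22 times as large.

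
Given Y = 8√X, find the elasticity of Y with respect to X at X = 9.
Elasticity = 1/2

Elasticity = (dY/dX) · (X/Y)

dY/dX = 4/√X
At X = 9: dY/dX = 4/3, Y = 24

Elasticity = (4/3) · (9 / 24) = 1/2

Interpretation: for a small percentage change in X, the percentage change in Y is approximately 0.50 times as large.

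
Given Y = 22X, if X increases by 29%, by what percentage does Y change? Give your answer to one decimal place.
29.0%

For Y = 22X:
If X → X(1 + 0.29)
Then Y → Y · (1 + 0.29)^1
     = Y · 1.2900

Percentage change = ((1 + 0.29)^1 − 1) × 100% = 29.0%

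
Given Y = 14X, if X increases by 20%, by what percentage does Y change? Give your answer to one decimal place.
20.0%

For Y = 14X:
If X → X(1 + 0.2)
Then Y → Y · (1 + 0.2)^1
     = Y · 1.2000

Percentage change = ((1 + 0.2)^1 − 1) × 100% = 20.0%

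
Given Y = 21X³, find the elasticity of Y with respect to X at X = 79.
Elasticity = 3

Elasticity = (dY/dX) · (X/Y)

dY/dX = 63·X²
At X = 79: dY/dX = 393183, Y = 10353819

Elasticity = 393183 · (79 / 10353819) = 3

Interpretation: for a small percentage change in X, the percentage change in Y is approximately 3.00 times as large.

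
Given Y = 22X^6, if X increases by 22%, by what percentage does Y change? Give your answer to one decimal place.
229.7%

For Y = 22X^6:
If X → X(1 + 0.22)
Then Y → Y · (1 + 0.22)^6
     ≈ Y · 3.2973

Percentage change = ((1 + 0.22)^6 − 1) × 100% ≈ 229.7%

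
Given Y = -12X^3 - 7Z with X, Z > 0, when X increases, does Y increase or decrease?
Y decreases

Taking the partial derivative:
∂Y/∂X = -36X^2

∂Y/∂X = -36X^2 < 0 (assuming positive values)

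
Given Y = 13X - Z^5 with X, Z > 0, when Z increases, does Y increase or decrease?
Y decreases

Taking the partial derivative:
∂Y/∂Z = -5Z^4

∂Y/∂Z = -5Z^4 < 0 (assuming positive values)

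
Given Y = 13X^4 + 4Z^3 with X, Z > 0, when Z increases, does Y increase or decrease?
Y increases

Taking the partial derivative:
∂Y/∂Z = 12Z^2

∂Y/∂Z = 12Z^2 > 0 (assuming positive values)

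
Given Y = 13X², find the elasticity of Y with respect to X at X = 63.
Elasticity = 2

Elasticity = (dY/dX) · (X/Y)

dY/dX = 26·X
At X = 63: dY/dX = 1638, Y = 51597

Elasticity = 1638 · (63 / 51597) = 2

Interpretation: for a small percentage change in X, the percentage change in Y is approximately 2.00 times as large.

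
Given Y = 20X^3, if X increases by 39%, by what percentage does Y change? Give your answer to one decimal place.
168.6%

For Y = 20X^3:
If X → X(1 + 0.39)
Then Y → Y · (1 + 0.39)^3
     ≈ Y · 2.6856

Percentage change = ((1 + 0.39)^3 − 1) × 100% ≈ 168.6%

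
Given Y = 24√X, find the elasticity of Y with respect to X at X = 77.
Elasticity = 1/2

Elasticity = (dY/dX) · (X/Y)

dY/dX = 12/√X
At X = 77: dY/dX = 12·√77/77, Y = 24·√77

Elasticity = (12·√77/77) · (77 / (24·√77)) = 1/2

Interpretation: for a small percentage change in X, the percentage change in Y is approximately 0.50 times as large.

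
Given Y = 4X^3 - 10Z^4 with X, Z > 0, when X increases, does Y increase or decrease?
Y increases

Taking the partial derivative:
∂Y/∂X = 12X^2

∂Y/∂X = 12X^2 > 0 (assuming positive values)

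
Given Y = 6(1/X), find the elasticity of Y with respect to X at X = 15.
Elasticity = -1

Elasticity = (dY/dX) · (X/Y)

dY/dX = -6/X²
At X = 15: dY/dX = -2/75, Y = 2/5

Elasticity = (-2/75) · (15 / (2/5)) = -1

Interpretation: for a small percentage change in X, the percentage change in Y is approximately -1.00 times as large.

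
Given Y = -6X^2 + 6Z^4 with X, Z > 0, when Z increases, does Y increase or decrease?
Y increases

Taking the partial derivative:
∂Y/∂Z = 24Z^3

∂Y/∂Z = 24Z^3 > 0 (assuming positive values)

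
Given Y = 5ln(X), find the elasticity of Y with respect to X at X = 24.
Elasticity = 1/ln(24) ≈ 0.3147

Elasticity = (dY/dX) · (X/Y)

dY/dX = 5/X
At X = 24: dY/dX = 5/24, Y = 5·ln(24)

Elasticity = (5/24) · (24 / (5·ln(24))) = 1/ln(24) ≈ 0.3147

Interpretation: for a small percentage change in X, the percentage change in Y is approximately 0.31 times as large.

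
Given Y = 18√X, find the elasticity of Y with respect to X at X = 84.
Elasticity = 1/2

Elasticity = (dY/dX) · (X/Y)

dY/dX = 9/√X
At X = 84: dY/dX = 3·√21/14, Y = 36·√21

Elasticity = (3·√21/14) · (84 / (36·√21)) = 1/2

Interpretation: for a small percentage change in X, the percentage change in Y is approximately 0.50 times as large.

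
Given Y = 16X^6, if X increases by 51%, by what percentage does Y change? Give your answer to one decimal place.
1085.4%

For Y = 16X^6:
If X → X(1 + 0.51)
Then Y → Y · (1 + 0.51)^6
     ≈ Y · 11.8539

Percentage change = ((1 + 0.51)^6 − 1) × 100% ≈ 1085.4%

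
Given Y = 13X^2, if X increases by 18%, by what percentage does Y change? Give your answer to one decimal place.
39.2%

For Y = 13X^2:
If X → X(1 + 0.18)
Then Y → Y · (1 + 0.18)^2
     = Y · 1.3924

Percentage change = ((1 + 0.18)^2 − 1) × 100% ≈ 39.2%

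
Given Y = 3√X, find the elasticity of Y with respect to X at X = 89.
Elasticity = 1/2

Elasticity = (dY/dX) · (X/Y)

dY/dX = 3/(2·√X)
At X = 89: dY/dX = 3·√89/178, Y = 3·√89

Elasticity = (3·√89/178) · (89 / (3·√89)) = 1/2

Interpretation: for a small percentage change in X, the percentage change in Y is approximately 0.50 times as large.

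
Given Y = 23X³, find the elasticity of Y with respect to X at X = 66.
Elasticity = 3

Elasticity = (dY/dX) · (X/Y)

dY/dX = 69·X²
At X = 66: dY/dX = 300564, Y = 6612408

Elasticity = 300564 · (66 / 6612408) = 3

Interpretation: for a small percentage change in X, the percentage change in Y is approximately 3.00 times as large.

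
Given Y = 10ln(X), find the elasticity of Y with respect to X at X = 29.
Elasticity = 1/ln(29) ≈ 0.2970

Elasticity = (dY/dX) · (X/Y)

dY/dX = 10/X
At X = 29: dY/dX = 10/29, Y = 10·ln(29)

Elasticity = (10/29) · (29 / (10·ln(29))) = 1/ln(29) ≈ 0.2970

Interpretation: for a small percentage change in X, the percentage change in Y is approximately 0.30 times as large.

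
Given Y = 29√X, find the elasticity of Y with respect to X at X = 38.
Elasticity = 1/2

Elasticity = (dY/dX) · (X/Y)

dY/dX = 29/(2·√X)
At X = 38: dY/dX = 29·√38/76, Y = 29·√38

Elasticity = (29·√38/76) · (38 / (29·√38)) = 1/2

Interpretation: for a small percentage change in X, the percentage change in Y is approximately 0.50 times as large.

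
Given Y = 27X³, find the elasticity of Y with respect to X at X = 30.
Elasticity = 3

Elasticity = (dY/dX) · (X/Y)

dY/dX = 81·X²
At X = 30: dY/dX = 72900, Y = 729000

Elasticity = 72900 · (30 / 729000) = 3

Interpretation: for a small percentage change in X, the percentage change in Y is approximately 3.00 times as large.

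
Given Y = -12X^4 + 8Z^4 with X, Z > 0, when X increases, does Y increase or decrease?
Y decreases

Taking the partial derivative:
∂Y/∂X = -48X^3

∂Y/∂X = -48X^3 < 0 (assuming positive values)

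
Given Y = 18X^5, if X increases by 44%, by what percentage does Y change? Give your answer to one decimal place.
519.2%

For Y = 18X^5:
If X → X(1 + 0.44)
Then Y → Y · (1 + 0.44)^5
     ≈ Y · 6.1917

Percentage change = ((1 + 0.44)^5 − 1) × 100% ≈ 519.2%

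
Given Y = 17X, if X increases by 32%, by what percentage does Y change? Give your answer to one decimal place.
32.0%

For Y = 17X:
If X → X(1 + 0.32)
Then Y → Y · (1 + 0.32)^1
     = Y · 1.3200

Percentage change = ((1 + 0.32)^1 − 1) × 100% = 32.0%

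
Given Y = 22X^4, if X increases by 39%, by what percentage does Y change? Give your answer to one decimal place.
273.3%

For Y = 22X^4:
If X → X(1 + 0.39)
Then Y → Y · (1 + 0.39)^4
     ≈ Y · 3.7330

Percentage change = ((1 + 0.39)^4 − 1) × 100% ≈ 273.3%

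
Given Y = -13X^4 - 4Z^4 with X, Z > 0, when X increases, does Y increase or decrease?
Y decreases

Taking the partial derivative:
∂Y/∂X = -52X^3

∂Y/∂X = -52X^3 < 0 (assuming positive values)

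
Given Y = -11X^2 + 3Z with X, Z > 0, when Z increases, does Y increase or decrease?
Y increases

Taking the partial derivative:
∂Y/∂Z = 3

∂Y/∂Z = 3 > 0 (assuming positive values)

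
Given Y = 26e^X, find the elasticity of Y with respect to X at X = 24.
Elasticity = 24

Elasticity = (dY/dX) · (X/Y)

dY/dX = 26·e^X
At X = 24: dY/dX = 26·e^24, Y = 26·e^24

Elasticity = (26·e^24) · (24 / (26·e^24)) = 24

Interpretation: for a small percentage change in X, the percentage change in Y is approximately 24.00 times as large.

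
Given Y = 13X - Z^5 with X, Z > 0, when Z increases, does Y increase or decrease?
Y decreases

Taking the partial derivative:
∂Y/∂Z = -5Z^4

∂Y/∂Z = -5Z^4 < 0 (assuming positive values)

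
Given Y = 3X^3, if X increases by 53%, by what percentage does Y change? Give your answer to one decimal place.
258.2%

For Y = 3X^3:
If X → X(1 + 0.53)
Then Y → Y · (1 + 0.53)^3
     ≈ Y · 3.5816

Percentage change = ((1 + 0.53)^3 − 1) × 100% ≈ 258.2%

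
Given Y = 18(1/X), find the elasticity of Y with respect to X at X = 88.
Elasticity = -1

Elasticity = (dY/dX) · (X/Y)

dY/dX = -18/X²
At X = 88: dY/dX = -9/3872, Y = 9/44

Elasticity = (-9/3872) · (88 / (9/44)) = -1

Interpretation: for a small percentage change in X, the percentage change in Y is approximately -1.00 times as large.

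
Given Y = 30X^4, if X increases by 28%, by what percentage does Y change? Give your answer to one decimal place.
168.4%

For Y = 30X^4:
If X → X(1 + 0.28)
Then Y → Y · (1 + 0.28)^4
     ≈ Y · 2.6844

Percentage change = ((1 + 0.28)^4 − 1) × 100% ≈ 168.4%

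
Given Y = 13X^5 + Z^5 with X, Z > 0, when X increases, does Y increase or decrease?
Y increases

Taking the partial derivative:
∂Y/∂X = 65X^4

∂Y/∂X = 65X^4 > 0 (assuming positive values)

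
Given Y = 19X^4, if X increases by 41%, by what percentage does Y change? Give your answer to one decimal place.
295.3%

For Y = 19X^4:
If X → X(1 + 0.41)
Then Y → Y · (1 + 0.41)^4
     ≈ Y · 3.9525

Percentage change = ((1 + 0.41)^4 − 1) × 100% ≈ 295.3%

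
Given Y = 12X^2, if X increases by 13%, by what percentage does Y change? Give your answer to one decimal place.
27.7%

For Y = 12X^2:
If X → X(1 + 0.13)
Then Y → Y · (1 + 0.13)^2
     = Y · 1.2769

Percentage change = ((1 + 0.13)^2 − 1) × 100% ≈ 27.7%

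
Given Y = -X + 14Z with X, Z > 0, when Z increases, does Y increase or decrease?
Y increases

Taking the partial derivative:
∂Y/∂Z = 14

∂Y/∂Z = 14 > 0 (assuming positive values)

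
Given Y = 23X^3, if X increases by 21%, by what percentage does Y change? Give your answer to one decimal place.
77.2%

For Y = 23X^3:
If X → X(1 + 0.21)
Then Y → Y · (1 + 0.21)^3
     ≈ Y · 1.7716

Percentage change = ((1 + 0.21)^3 − 1) × 100% ≈ 77.2%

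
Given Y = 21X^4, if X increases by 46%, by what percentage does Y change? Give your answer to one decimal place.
354.4%

For Y = 21X^4:
If X → X(1 + 0.46)
Then Y → Y · (1 + 0.46)^4
     ≈ Y · 4.5437

Percentage change = ((1 + 0.46)^4 − 1) × 100% ≈ 354.4%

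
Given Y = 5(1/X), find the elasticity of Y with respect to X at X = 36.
Elasticity = -1

Elasticity = (dY/dX) · (X/Y)

dY/dX = -5/X²
At X = 36: dY/dX = -5/1296, Y = 5/36

Elasticity = (-5/1296) · (36 / (5/36)) = -1

Interpretation: for a small percentage change in X, the percentage change in Y is approximately -1.00 times as large.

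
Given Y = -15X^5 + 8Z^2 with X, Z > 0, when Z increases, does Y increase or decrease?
Y increases

Taking the partial derivative:
∂Y/∂Z = 16Z

∂Y/∂Z = 16Z > 0 (assuming positive values)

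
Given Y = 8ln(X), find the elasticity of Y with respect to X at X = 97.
Elasticity = 1/ln(97) ≈ 0.2186

Elasticity = (dY/dX) · (X/Y)

dY/dX = 8/X
At X = 97: dY/dX = 8/97, Y = 8·ln(97)

Elasticity = (8/97) · (97 / (8·ln(97))) = 1/ln(97) ≈ 0.2186

Interpretation: for a small percentage change in X, the percentage change in Y is approximately 0.22 times as large.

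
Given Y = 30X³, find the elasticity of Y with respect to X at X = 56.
Elasticity = 3

Elasticity = (dY/dX) · (X/Y)

dY/dX = 90·X²
At X = 56: dY/dX = 282240, Y = 5268480

Elasticity = 282240 · (56 / 5268480) = 3

Interpretation: for a small percentage change in X, the percentage change in Y is approximately 3.00 times as large.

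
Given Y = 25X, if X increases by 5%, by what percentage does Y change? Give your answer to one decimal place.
5.0%

For Y = 25X:
If X → X(1 + 0.05)
Then Y → Y · (1 + 0.05)^1
     = Y · 1.0500

Percentage change = ((1 + 0.05)^1 − 1) × 100% = 5.0%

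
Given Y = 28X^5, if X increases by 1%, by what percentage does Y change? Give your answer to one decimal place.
5.1%

For Y = 28X^5:
If X → X(1 + 0.01)
Then Y → Y · (1 + 0.01)^5
     ≈ Y · 1.0510

Percentage change = ((1 + 0.01)^5 − 1) × 100% ≈ 5.1%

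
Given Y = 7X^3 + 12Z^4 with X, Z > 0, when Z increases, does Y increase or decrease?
Y increases

Taking the partial derivative:
∂Y/∂Z = 48Z^3

∂Y/∂Z = 48Z^3 > 0 (assuming positive values)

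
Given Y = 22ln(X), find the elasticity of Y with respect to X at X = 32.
Elasticity = 1/ln(32) ≈ 0.2885

Elasticity = (dY/dX) · (X/Y)

dY/dX = 22/X
At X = 32: dY/dX = 11/16, Y = 22·ln(32)

Elasticity = (11/16) · (32 / (22·ln(32))) = 1/ln(32) ≈ 0.2885

Interpretation: for a small percentage change in X, the percentage change in Y is approximately 0.29 times as large.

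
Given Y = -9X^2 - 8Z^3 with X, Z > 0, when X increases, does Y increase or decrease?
Y decreases

Taking the partial derivative:
∂Y/∂X = -18X

∂Y/∂X = -18X < 0 (assuming positive values)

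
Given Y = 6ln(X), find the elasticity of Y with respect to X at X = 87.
Elasticity = 1/ln(87) ≈ 0.2239

Elasticity = (dY/dX) · (X/Y)

dY/dX = 6/X
At X = 87: dY/dX = 2/29, Y = 6·ln(87)

Elasticity = (2/29) · (87 / (6·ln(87))) = 1/ln(87) ≈ 0.2239

Interpretation: for a small percentage change in X, the percentage change in Y is approximately 0.22 times as large.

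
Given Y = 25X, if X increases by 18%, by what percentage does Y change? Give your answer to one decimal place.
18.0%

For Y = 25X:
If X → X(1 + 0.18)
Then Y → Y · (1 + 0.18)^1
     = Y · 1.1800

Percentage change = ((1 + 0.18)^1 − 1) × 100% = 18.0%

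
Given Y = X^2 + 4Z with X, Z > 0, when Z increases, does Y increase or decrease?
Y increases

Taking the partial derivative:
∂Y/∂Z = 4

∂Y/∂Z = 4 > 0 (assuming positive values)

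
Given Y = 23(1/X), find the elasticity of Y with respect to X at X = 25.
Elasticity = -1

Elasticity = (dY/dX) · (X/Y)

dY/dX = -23/X²
At X = 25: dY/dX = -23/625, Y = 23/25

Elasticity = (-23/625) · (25 / (23/25)) = -1

Interpretation: for a small percentage change in X, the percentage change in Y is approximately -1.00 times as large.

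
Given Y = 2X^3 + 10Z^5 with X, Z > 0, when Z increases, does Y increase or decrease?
Y increases

Taking the partial derivative:
∂Y/∂Z = 50Z^4

∂Y/∂Z = 50Z^4 > 0 (assuming positive values)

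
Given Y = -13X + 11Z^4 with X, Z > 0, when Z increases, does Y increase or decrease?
Y increases

Taking the partial derivative:
∂Y/∂Z = 44Z^3

∂Y/∂Z = 44Z^3 > 0 (assuming positive values)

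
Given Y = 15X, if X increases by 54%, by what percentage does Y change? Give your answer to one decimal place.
54.0%

For Y = 15X:
If X → X(1 + 0.54)
Then Y → Y · (1 + 0.54)^1
     = Y · 1.5400

Percentage change = ((1 + 0.54)^1 − 1) × 100% = 54.0%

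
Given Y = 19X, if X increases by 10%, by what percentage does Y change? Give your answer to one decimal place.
10.0%

For Y = 19X:
If X → X(1 + 0.1)
Then Y → Y · (1 + 0.1)^1
     = Y · 1.1000

Percentage change = ((1 + 0.1)^1 − 1) × 100% = 10.0%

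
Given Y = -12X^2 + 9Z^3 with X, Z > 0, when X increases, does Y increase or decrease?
Y decreases

Taking the partial derivative:
∂Y/∂X = -24X

∂Y/∂X = -24X < 0 (assuming positive values)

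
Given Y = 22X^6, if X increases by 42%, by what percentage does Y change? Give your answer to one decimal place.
719.8%

For Y = 22X^6:
If X → X(1 + 0.42)
Then Y → Y · (1 + 0.42)^6
     ≈ Y · 8.1984

Percentage change = ((1 + 0.42)^6 − 1) × 100% ≈ 719.8%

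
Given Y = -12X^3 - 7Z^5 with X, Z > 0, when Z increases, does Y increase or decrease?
Y decreases

Taking the partial derivative:
∂Y/∂Z = -35Z^4

∂Y/∂Z = -35Z^4 < 0 (assuming positive values)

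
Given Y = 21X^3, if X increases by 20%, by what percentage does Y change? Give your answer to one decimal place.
72.8%

For Y = 21X^3:
If X → X(1 + 0.2)
Then Y → Y · (1 + 0.2)^3
     = Y · 1.7280

Percentage change = ((1 + 0.2)^3 − 1) × 100% = 72.8%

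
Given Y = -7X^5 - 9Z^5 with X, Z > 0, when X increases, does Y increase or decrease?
Y decreases

Taking the partial derivative:
∂Y/∂X = -35X^4

∂Y/∂X = -35X^4 < 0 (assuming positive values)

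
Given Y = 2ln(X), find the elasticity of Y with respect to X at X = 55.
Elasticity = 1/ln(55) ≈ 0.2495

Elasticity = (dY/dX) · (X/Y)

dY/dX = 2/X
At X = 55: dY/dX = 2/55, Y = 2·ln(55)

Elasticity = (2/55) · (55 / (2·ln(55))) = 1/ln(55) ≈ 0.2495

Interpretation: for a small percentage change in X, the percentage change in Y is approximately 0.25 times as large.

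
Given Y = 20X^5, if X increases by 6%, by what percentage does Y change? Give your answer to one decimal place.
33.8%

For Y = 20X^5:
If X → X(1 + 0.06)
Then Y → Y · (1 + 0.06)^5
     ≈ Y · 1.3382

Percentage change = ((1 + 0.06)^5 − 1) × 100% ≈ 33.8%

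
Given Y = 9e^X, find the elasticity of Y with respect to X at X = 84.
Elasticity = 84

Elasticity = (dY/dX) · (X/Y)

dY/dX = 9·e^X
At X = 84: dY/dX = 9·e^84, Y = 9·e^84

Elasticity = (9·e^84) · (84 / (9·e^84)) = 84

Interpretation: for a small percentage change in X, the percentage change in Y is approximately 84.00 times as large.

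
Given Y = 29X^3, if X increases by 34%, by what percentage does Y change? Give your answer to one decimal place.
140.6%

For Y = 29X^3:
If X → X(1 + 0.34)
Then Y → Y · (1 + 0.34)^3
     ≈ Y · 2.4061

Percentage change = ((1 + 0.34)^3 − 1) × 100% ≈ 140.6%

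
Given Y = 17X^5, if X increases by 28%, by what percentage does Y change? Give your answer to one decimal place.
243.6%

For Y = 17X^5:
If X → X(1 + 0.28)
Then Y → Y · (1 + 0.28)^5
     ≈ Y · 3.4360

Percentage change = ((1 + 0.28)^5 − 1) × 100% ≈ 243.6%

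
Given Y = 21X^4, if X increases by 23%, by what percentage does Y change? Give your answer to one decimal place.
128.9%

For Y = 21X^4:
If X → X(1 + 0.23)
Then Y → Y · (1 + 0.23)^4
     ≈ Y · 2.2889

Percentage change = ((1 + 0.23)^4 − 1) × 100% ≈ 128.9%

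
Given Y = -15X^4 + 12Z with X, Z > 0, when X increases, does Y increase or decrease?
Y decreases

Taking the partial derivative:
∂Y/∂X = -60X^3

∂Y/∂X = -60X^3 < 0 (assuming positive values)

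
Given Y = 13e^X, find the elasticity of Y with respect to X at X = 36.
Elasticity = 36

Elasticity = (dY/dX) · (X/Y)

dY/dX = 13·e^X
At X = 36: dY/dX = 13·e^36, Y = 13·e^36

Elasticity = (13·e^36) · (36 / (13·e^36)) = 36

Interpretation: for a small percentage change in X, the percentage change in Y is approximately 36.00 times as large.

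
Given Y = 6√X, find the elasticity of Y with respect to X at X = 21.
Elasticity = 1/2

Elasticity = (dY/dX) · (X/Y)

dY/dX = 3/√X
At X = 21: dY/dX = √21/7, Y = 6·√21

Elasticity = (√21/7) · (21 / (6·√21)) = 1/2

Interpretation: for a small percentage change in X, the percentage change in Y is approximately 0.50 times as large.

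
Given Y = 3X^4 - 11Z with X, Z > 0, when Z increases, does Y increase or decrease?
Y decreases

Taking the partial derivative:
∂Y/∂Z = -11

∂Y/∂Z = -11 < 0 (assuming positive values)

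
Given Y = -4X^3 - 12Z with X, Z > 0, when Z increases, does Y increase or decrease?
Y decreases

Taking the partial derivative:
∂Y/∂Z = -12

∂Y/∂Z = -12 < 0 (assuming positive values)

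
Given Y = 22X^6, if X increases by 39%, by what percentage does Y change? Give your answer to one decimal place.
621.3%

For Y = 22X^6:
If X → X(1 + 0.39)
Then Y → Y · (1 + 0.39)^6
     ≈ Y · 7.2125

Percentage change = ((1 + 0.39)^6 − 1) × 100% ≈ 621.3%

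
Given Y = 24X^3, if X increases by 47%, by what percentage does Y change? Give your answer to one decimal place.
217.7%

For Y = 24X^3:
If X → X(1 + 0.47)
Then Y → Y · (1 + 0.47)^3
     ≈ Y · 3.1765

Percentage change = ((1 + 0.47)^3 − 1) × 100% ≈ 217.7%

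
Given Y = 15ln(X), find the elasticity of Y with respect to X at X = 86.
Elasticity = 1/ln(86) ≈ 0.2245

Elasticity = (dY/dX) · (X/Y)

dY/dX = 15/X
At X = 86: dY/dX = 15/86, Y = 15·ln(86)

Elasticity = (15/86) · (86 / (15·ln(86))) = 1/ln(86) ≈ 0.2245

Interpretation: for a small percentage change in X, the percentage change in Y is approximately 0.22 times as large.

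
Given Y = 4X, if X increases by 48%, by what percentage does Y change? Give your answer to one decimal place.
48.0%

For Y = 4X:
If X → X(1 + 0.48)
Then Y → Y · (1 + 0.48)^1
     = Y · 1.4800

Percentage change = ((1 + 0.48)^1 − 1) × 100% = 48.0%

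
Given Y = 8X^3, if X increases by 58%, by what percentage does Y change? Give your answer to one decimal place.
294.4%

For Y = 8X^3:
If X → X(1 + 0.58)
Then Y → Y · (1 + 0.58)^3
     ≈ Y · 3.9443

Percentage change = ((1 + 0.58)^3 − 1) × 100% ≈ 294.4%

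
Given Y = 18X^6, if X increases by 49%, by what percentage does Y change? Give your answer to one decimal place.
994.3%

For Y = 18X^6:
If X → X(1 + 0.49)
Then Y → Y · (1 + 0.49)^6
     ≈ Y · 10.9425

Percentage change = ((1 + 0.49)^6 − 1) × 100% ≈ 994.3%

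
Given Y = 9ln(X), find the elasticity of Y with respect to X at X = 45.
Elasticity = 1/ln(45) ≈ 0.2627

Elasticity = (dY/dX) · (X/Y)

dY/dX = 9/X
At X = 45: dY/dX = 1/5, Y = 9·ln(45)

Elasticity = (1/5) · (45 / (9·ln(45))) = 1/ln(45) ≈ 0.2627

Interpretation: for a small percentage change in X, the percentage change in Y is approximately 0.26 times as large.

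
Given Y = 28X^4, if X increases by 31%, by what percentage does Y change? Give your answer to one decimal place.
194.5%

For Y = 28X^4:
If X → X(1 + 0.31)
Then Y → Y · (1 + 0.31)^4
     ≈ Y · 2.9450

Percentage change = ((1 + 0.31)^4 − 1) × 100% ≈ 194.5%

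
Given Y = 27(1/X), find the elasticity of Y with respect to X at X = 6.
Elasticity = -1

Elasticity = (dY/dX) · (X/Y)

dY/dX = -27/X²
At X = 6: dY/dX = -3/4, Y = 9/2

Elasticity = (-3/4) · (6 / (9/2)) = -1

Interpretation: for a small percentage change in X, the percentage change in Y is approximately -1.00 times as large.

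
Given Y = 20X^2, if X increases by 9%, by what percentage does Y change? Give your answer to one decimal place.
18.8%

For Y = 20X^2:
If X → X(1 + 0.09)
Then Y → Y · (1 + 0.09)^2
     = Y · 1.1881

Percentage change = ((1 + 0.09)^2 − 1) × 100% ≈ 18.8%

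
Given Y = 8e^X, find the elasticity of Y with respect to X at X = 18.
Elasticity = 18

Elasticity = (dY/dX) · (X/Y)

dY/dX = 8·e^X
At X = 18: dY/dX = 8·e^18, Y = 8·e^18

Elasticity = (8·e^18) · (18 / (8·e^18)) = 18

Interpretation: for a small percentage change in X, the percentage change in Y is approximately 18.00 times as large.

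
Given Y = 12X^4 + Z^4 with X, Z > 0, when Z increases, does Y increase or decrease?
Y increases

Taking the partial derivative:
∂Y/∂Z = 4Z^3

∂Y/∂Z = 4Z^3 > 0 (assuming positive values)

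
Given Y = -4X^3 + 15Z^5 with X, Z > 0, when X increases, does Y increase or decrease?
Y decreases

Taking the partial derivative:
∂Y/∂X = -12X^2

∂Y/∂X = -12X^2 < 0 (assuming positive values)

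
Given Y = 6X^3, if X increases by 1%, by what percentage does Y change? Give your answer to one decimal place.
3.0%

For Y = 6X^3:
If X → X(1 + 0.01)
Then Y → Y · (1 + 0.01)^3
     ≈ Y · 1.0303

Percentage change = ((1 + 0.01)^3 − 1) × 100% ≈ 3.0%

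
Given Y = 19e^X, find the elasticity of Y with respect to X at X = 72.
Elasticity = 72

Elasticity = (dY/dX) · (X/Y)

dY/dX = 19·e^X
At X = 72: dY/dX = 19·e^72, Y = 19·e^72

Elasticity = (19·e^72) · (72 / (19·e^72)) = 72

Interpretation: for a small percentage change in X, the percentage change in Y is approximately 72.00 times as large.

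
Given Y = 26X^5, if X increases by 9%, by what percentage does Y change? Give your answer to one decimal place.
53.9%

For Y = 26X^5:
If X → X(1 + 0.09)
Then Y → Y · (1 + 0.09)^5
     ≈ Y · 1.5386

Percentage change = ((1 + 0.09)^5 − 1) × 100% ≈ 53.9%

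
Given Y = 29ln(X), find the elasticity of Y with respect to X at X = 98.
Elasticity = 1/ln(98) ≈ 0.2181

Elasticity = (dY/dX) · (X/Y)

dY/dX = 29/X
At X = 98: dY/dX = 29/98, Y = 29·ln(98)

Elasticity = (29/98) · (98 / (29·ln(98))) = 1/ln(98) ≈ 0.2181

Interpretation: for a small percentage change in X, the percentage change in Y is approximately 0.22 times as large.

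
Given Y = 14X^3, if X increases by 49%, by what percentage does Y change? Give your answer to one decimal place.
230.8%

For Y = 14X^3:
If X → X(1 + 0.49)
Then Y → Y · (1 + 0.49)^3
     ≈ Y · 3.3079

Percentage change = ((1 + 0.49)^3 − 1) × 100% ≈ 230.8%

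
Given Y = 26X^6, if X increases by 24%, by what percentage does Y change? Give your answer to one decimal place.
263.5%

For Y = 26X^6:
If X → X(1 + 0.24)
Then Y → Y · (1 + 0.24)^6
     ≈ Y · 3.6352

Percentage change = ((1 + 0.24)^6 − 1) × 100% ≈ 263.5%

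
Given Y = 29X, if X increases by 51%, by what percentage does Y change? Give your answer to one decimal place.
51.0%

For Y = 29X:
If X → X(1 + 0.51)
Then Y → Y · (1 + 0.51)^1
     = Y · 1.5100

Percentage change = ((1 + 0.51)^1 − 1) × 100% = 51.0%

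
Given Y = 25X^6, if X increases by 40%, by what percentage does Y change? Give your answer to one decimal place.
653.0%

For Y = 25X^6:
If X → X(1 + 0.4)
Then Y → Y · (1 + 0.4)^6
     ≈ Y · 7.5295

Percentage change = ((1 + 0.4)^6 − 1) × 100% ≈ 653.0%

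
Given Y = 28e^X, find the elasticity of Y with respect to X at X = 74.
Elasticity = 74

Elasticity = (dY/dX) · (X/Y)

dY/dX = 28·e^X
At X = 74: dY/dX = 28·e^74, Y = 28·e^74

Elasticity = (28·e^74) · (74 / (28·e^74)) = 74

Interpretation: for a small percentage change in X, the percentage change in Y is approximately 74.00 times as large.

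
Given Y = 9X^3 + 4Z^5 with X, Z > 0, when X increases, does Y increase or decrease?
Y increases

Taking the partial derivative:
∂Y/∂X = 27X^2

∂Y/∂X = 27X^2 > 0 (assuming positive values)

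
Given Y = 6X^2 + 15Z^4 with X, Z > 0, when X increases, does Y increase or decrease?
Y increases

Taking the partial derivative:
∂Y/∂X = 12X

∂Y/∂X = 12X > 0 (assuming positive values)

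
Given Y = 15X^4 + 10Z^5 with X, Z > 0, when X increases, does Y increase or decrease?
Y increases

Taking the partial derivative:
∂Y/∂X = 60X^3

∂Y/∂X = 60X^3 > 0 (assuming positive values)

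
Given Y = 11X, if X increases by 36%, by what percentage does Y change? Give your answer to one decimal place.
36.0%

For Y = 11X:
If X → X(1 + 0.36)
Then Y → Y · (1 + 0.36)^1
     = Y · 1.3600

Percentage change = ((1 + 0.36)^1 − 1) × 100% = 36.0%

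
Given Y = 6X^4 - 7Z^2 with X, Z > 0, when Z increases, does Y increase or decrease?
Y decreases

Taking the partial derivative:
∂Y/∂Z = -14Z

∂Y/∂Z = -14Z < 0 (assuming positive values)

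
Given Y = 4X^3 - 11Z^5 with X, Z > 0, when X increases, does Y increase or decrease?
Y increases

Taking the partial derivative:
∂Y/∂X = 12X^2

∂Y/∂X = 12X^2 > 0 (assuming positive values)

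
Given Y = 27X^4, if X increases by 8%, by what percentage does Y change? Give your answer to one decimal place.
36.0%

For Y = 27X^4:
If X → X(1 + 0.08)
Then Y → Y · (1 + 0.08)^4
     ≈ Y · 1.3605

Percentage change = ((1 + 0.08)^4 − 1) × 100% ≈ 36.0%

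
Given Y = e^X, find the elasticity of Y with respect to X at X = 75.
Elasticity = 75

Elasticity = (dY/dX) · (X/Y)

dY/dX = e^X
At X = 75: dY/dX = e^75, Y = e^75

Elasticity = (e^75) · (75 / (e^75)) = 75

Interpretation: for a small percentage change in X, the percentage change in Y is approximately 75.00 times as large.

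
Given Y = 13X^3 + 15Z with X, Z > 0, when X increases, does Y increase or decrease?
Y increases

Taking the partial derivative:
∂Y/∂X = 39X^2

∂Y/∂X = 39X^2 > 0 (assuming positive values)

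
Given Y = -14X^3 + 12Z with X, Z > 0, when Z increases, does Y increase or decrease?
Y increases

Taking the partial derivative:
∂Y/∂Z = 12

∂Y/∂Z = 12 > 0 (assuming positive values)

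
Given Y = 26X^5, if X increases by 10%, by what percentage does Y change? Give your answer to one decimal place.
61.1%

For Y = 26X^5:
If X → X(1 + 0.1)
Then Y → Y · (1 + 0.1)^5
     ≈ Y · 1.6105

Percentage change = ((1 + 0.1)^5 − 1) × 100% ≈ 61.1%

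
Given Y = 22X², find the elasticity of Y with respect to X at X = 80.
Elasticity = 2

Elasticity = (dY/dX) · (X/Y)

dY/dX = 44·X
At X = 80: dY/dX = 3520, Y = 140800

Elasticity = 3520 · (80 / 140800) = 2

Interpretation: for a small percentage change in X, the percentage change in Y is approximately 2.00 times as large.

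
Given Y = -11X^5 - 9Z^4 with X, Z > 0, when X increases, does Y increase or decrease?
Y decreases

Taking the partial derivative:
∂Y/∂X = -55X^4

∂Y/∂X = -55X^4 < 0 (assuming positive values)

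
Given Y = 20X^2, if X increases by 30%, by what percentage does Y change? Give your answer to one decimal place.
69.0%

For Y = 20X^2:
If X → X(1 + 0.3)
Then Y → Y · (1 + 0.3)^2
     = Y · 1.6900

Percentage change = ((1 + 0.3)^2 − 1) × 100% = 69.0%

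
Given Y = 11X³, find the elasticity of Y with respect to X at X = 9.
Elasticity = 3

Elasticity = (dY/dX) · (X/Y)

dY/dX = 33·X²
At X = 9: dY/dX = 2673, Y = 8019

Elasticity = 2673 · (9 / 8019) = 3

Interpretation: for a small percentage change in X, the percentage change in Y is approximately 3.00 times as large.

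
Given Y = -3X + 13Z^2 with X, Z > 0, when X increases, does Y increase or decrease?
Y decreases

Taking the partial derivative:
∂Y/∂X = -3

∂Y/∂X = -3 < 0 (assuming positive values)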